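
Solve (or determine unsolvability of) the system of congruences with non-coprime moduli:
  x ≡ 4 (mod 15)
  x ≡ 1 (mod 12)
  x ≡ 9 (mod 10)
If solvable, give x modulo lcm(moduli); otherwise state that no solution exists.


Moduli 15, 12, 10 are not pairwise coprime, so CRT works modulo lcm(m_i) when all pairwise compatibility conditions hold.
Pairwise compatibility: gcd(m_i, m_j) must divide a_i - a_j for every pair.
Merge one congruence at a time:
  Start: x ≡ 4 (mod 15).
  Combine with x ≡ 1 (mod 12): gcd(15, 12) = 3; 1 - 4 = -3, which IS divisible by 3, so compatible.
    Write x = 4 + 15·t and substitute into x ≡ 1 (mod 12): 15·t ≡ 1 − 4 = -3 (mod 12).
    Divide the congruence (and modulus) by g = 3: 5·t ≡ -1 (mod 4).
    Reduce coefficients mod 4: 1·t ≡ 3 (mod 4).
    So t ≡ 3 (mod 4).
    Then x = 4 + 15·3 = 49, valid modulo lcm(15, 12) = 60: x ≡ 49 (mod 60).
  Combine with x ≡ 9 (mod 10): gcd(60, 10) = 10; 9 - 49 = -40, which IS divisible by 10, so compatible.
    Write x = 49 + 60·t and substitute into x ≡ 9 (mod 10): 60·t ≡ 9 − 49 = -40 (mod 10).
    Divide the congruence (and modulus) by g = 10: 6·t ≡ -4 (mod 1).
    Modulo 1 every t works; take t = 0.
    Then x = 49 + 60·0 = 49, valid modulo lcm(60, 10) = 60: x ≡ 49 (mod 60).
Verify: 49 mod 15 = 4, 49 mod 12 = 1, 49 mod 10 = 9.

x ≡ 49 (mod 60).


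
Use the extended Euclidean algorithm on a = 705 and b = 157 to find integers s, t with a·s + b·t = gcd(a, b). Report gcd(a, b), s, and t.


Euclidean algorithm on (705, 157) — divide until remainder is 0:
  705 = 4 · 157 + 77
  157 = 2 · 77 + 3
  77 = 25 · 3 + 2
  3 = 1 · 2 + 1
  2 = 2 · 1 + 0
gcd(705, 157) = 1.
Track Bezout coefficients alongside the remainders: start with r₀ = 705 = a·1 + b·0 (s = 1, t = 0) and r₁ = 157 = a·0 + b·1 (s = 0, t = 1); each new remainder r_{k+1} = r_{k-1} − q_k·r_k inherits s_{k+1} = s_{k-1} − q_k·s_k, t_{k+1} = t_{k-1} − q_k·t_k, so r_k = a·s_k + b·t_k at every step:
  q = 4: r = 77, s = 1 − 4·0 = 1, t = 0 − 4·1 = -4  (check: 705·1 + 157·(-4) = 77)
  q = 2: r = 3, s = 0 − 2·1 = -2, t = 1 − 2·(-4) = 9  (check: 705·(-2) + 157·9 = 3)
  q = 25: r = 2, s = 1 − 25·(-2) = 51, t = -4 − 25·9 = -229  (check: 705·51 + 157·(-229) = 2)
  q = 1: r = 1, s = -2 − 1·51 = -53, t = 9 − 1·(-229) = 238  (check: 705·(-53) + 157·238 = 1)
The row with r = 1 (the gcd) gives the Bezout coefficients s = -53, t = 238.
Result: 705 · (-53) + 157 · (238) = 1.

gcd(705, 157) = 1; s = -53, t = 238 (check: 705·(-53) + 157·238 = 1).


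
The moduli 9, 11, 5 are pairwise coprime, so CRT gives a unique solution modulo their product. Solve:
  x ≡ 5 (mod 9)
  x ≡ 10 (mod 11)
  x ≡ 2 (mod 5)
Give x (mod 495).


Moduli 9, 11, 5 are pairwise coprime; by CRT there is a unique solution modulo M = 9 · 11 · 5 = 495.
Solve pairwise, accumulating the modulus:
  Start with x ≡ 5 (mod 9).
  Combine with x ≡ 10 (mod 11): since gcd(9, 11) = 1, we get a unique residue mod 99.
    Write x = 5 + 9·t and substitute into x ≡ 10 (mod 11): 9·t ≡ 10 − 5 = 5 (mod 11).
    The inverse of 9 mod 11 is 5 (since 9·5 = 45 = 4·11 + 1), so t ≡ 5·5 = 25 ≡ 3 (mod 11).
    Then x = 5 + 9·3 = 32, valid modulo lcm(9, 11) = 99: x ≡ 32 (mod 99).
  Combine with x ≡ 2 (mod 5): since gcd(99, 5) = 1, we get a unique residue mod 495.
    Write x = 32 + 99·t and substitute into x ≡ 2 (mod 5): 99·t ≡ 2 − 32 = -30 (mod 5).
    Reduce coefficients mod 5: 4·t ≡ 0 (mod 5).
    The inverse of 4 mod 5 is 4 (since 4·4 = 16 = 3·5 + 1), so t ≡ 4·0 = 0 ≡ 0 (mod 5).
    Then x = 32 + 99·0 = 32, valid modulo lcm(99, 5) = 495: x ≡ 32 (mod 495).
Verify: 32 mod 9 = 5 ✓, 32 mod 11 = 10 ✓, 32 mod 5 = 2 ✓.

x ≡ 32 (mod 495).


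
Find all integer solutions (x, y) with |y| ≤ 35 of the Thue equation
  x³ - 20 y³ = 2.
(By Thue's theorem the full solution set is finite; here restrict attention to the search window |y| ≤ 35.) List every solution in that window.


The equation is x³ - 20y³ = 2. For fixed y, x³ = 20·y³ + 2, so a solution requires the RHS to be a perfect cube.
Strategy: iterate y from -35 to 35, compute RHS = 20·y³ + 2, and check whether it is a (positive or negative) perfect cube.
Check small values of y:
  y = 0: RHS = 2 is not a perfect cube.
  y = 1: RHS = 22 is not a perfect cube.
  y = -1: RHS = -18 is not a perfect cube.
  y = 2: RHS = 162 is not a perfect cube.
  y = -2: RHS = -158 is not a perfect cube.
  y = 3: RHS = 542 is not a perfect cube.
  y = -3: RHS = -538 is not a perfect cube.
Continuing the search up to |y| = 35 finds no solutions either.
No (x, y) in the scanned range satisfies the equation.

No integer solutions with |y| ≤ 35.


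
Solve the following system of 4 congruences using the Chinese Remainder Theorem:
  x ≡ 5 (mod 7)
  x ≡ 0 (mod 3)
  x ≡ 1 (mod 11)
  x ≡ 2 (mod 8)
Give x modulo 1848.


Product of moduli M = 7 · 3 · 11 · 8 = 1848.
Merge one congruence at a time:
  Start: x ≡ 5 (mod 7).
  Combine with x ≡ 0 (mod 3); new modulus lcm = 21.
    Write x = 5 + 7·t and substitute into x ≡ 0 (mod 3): 7·t ≡ 0 − 5 = -5 (mod 3).
    Reduce coefficients mod 3: 1·t ≡ 1 (mod 3).
    So t ≡ 1 (mod 3).
    Then x = 5 + 7·1 = 12, valid modulo lcm(7, 3) = 21: x ≡ 12 (mod 21).
  Combine with x ≡ 1 (mod 11); new modulus lcm = 231.
    Write x = 12 + 21·t and substitute into x ≡ 1 (mod 11): 21·t ≡ 1 − 12 = -11 (mod 11).
    Reduce coefficients mod 11: 10·t ≡ 0 (mod 11).
    The inverse of 10 mod 11 is 10 (since 10·10 = 100 = 9·11 + 1), so t ≡ 10·0 = 0 ≡ 0 (mod 11).
    Then x = 12 + 21·0 = 12, valid modulo lcm(21, 11) = 231: x ≡ 12 (mod 231).
  Combine with x ≡ 2 (mod 8); new modulus lcm = 1848.
    Write x = 12 + 231·t and substitute into x ≡ 2 (mod 8): 231·t ≡ 2 − 12 = -10 (mod 8).
    Reduce coefficients mod 8: 7·t ≡ 6 (mod 8).
    The inverse of 7 mod 8 is 7 (since 7·7 = 49 = 6·8 + 1), so t ≡ 7·6 = 42 ≡ 2 (mod 8).
    Then x = 12 + 231·2 = 474, valid modulo lcm(231, 8) = 1848: x ≡ 474 (mod 1848).
Verify against each original: 474 mod 7 = 5, 474 mod 3 = 0, 474 mod 11 = 1, 474 mod 8 = 2.

x ≡ 474 (mod 1848).


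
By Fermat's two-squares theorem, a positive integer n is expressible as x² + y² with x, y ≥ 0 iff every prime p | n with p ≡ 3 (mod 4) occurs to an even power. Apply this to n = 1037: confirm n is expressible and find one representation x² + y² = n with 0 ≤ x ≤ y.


Step 1: Factor n = 1037 = 17 · 61.
Step 2: Check the mod-4 condition on each prime factor: 17 ≡ 1 (mod 4), exponent 1; 61 ≡ 1 (mod 4), exponent 1.
All primes ≡ 3 (mod 4) appear to even exponent (or don't appear), so by the two-squares theorem n IS expressible as a sum of two squares.
Step 3: Build a representation. Here n = 17 · 61 is a product of primes ≡ 1 (mod 4). Each prime p ≡ 1 (mod 4) is itself a sum of two squares; find a² by testing p − a² for a perfect square:
  17: 17 − 1² = 16 = 4² ⇒ 17 = 1² + 4².
  61: 61 − 1² = 60, 61 − 2² = 57, 61 − 3² = 52, 61 − 4² = 45, 61 − 5² = 36 = 6² ⇒ 61 = 5² + 6².
  Combine using the Brahmagupta–Fibonacci identity (a² + b²)(c² + d²) = (ac − bd)² + (ad + bc)² = (ac + bd)² + (ad − bc)²:
  17 · 61 = 1037: from (1² + 4²)(5² + 6²), take (1·5 − 4·6, 1·6 + 4·5) = (5 − 24, 6 + 20) = (-19, 26); dropping signs (only squares matter) gives (19, 26); check 19² + 26² = 361 + 676 = 1037 ✓.
Step 4: Order so x ≤ y and verify: 19² + 26² = 361 + 676 = 1037 = n. ✓

n = 1037 = 19² + 26² (one valid representation with x ≤ y).


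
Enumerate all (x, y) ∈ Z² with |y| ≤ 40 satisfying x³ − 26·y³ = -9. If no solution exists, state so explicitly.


The equation is x³ - 26y³ = -9. For fixed y, x³ = 26·y³ − 9, so a solution requires the RHS to be a perfect cube.
Strategy: iterate y from -40 to 40, compute RHS = 26·y³ − 9, and check whether it is a (positive or negative) perfect cube.
Check small values of y:
  y = 0: RHS = -9 is not a perfect cube.
  y = 1: RHS = 17 is not a perfect cube.
  y = -1: RHS = -35 is not a perfect cube.
  y = 2: RHS = 199 is not a perfect cube.
  y = -2: RHS = -217 is not a perfect cube.
  y = 3: RHS = 693 is not a perfect cube.
  y = -3: RHS = -711 is not a perfect cube.
Continuing the search up to |y| = 40 finds no solutions either.
No (x, y) in the scanned range satisfies the equation.

No integer solutions with |y| ≤ 40.


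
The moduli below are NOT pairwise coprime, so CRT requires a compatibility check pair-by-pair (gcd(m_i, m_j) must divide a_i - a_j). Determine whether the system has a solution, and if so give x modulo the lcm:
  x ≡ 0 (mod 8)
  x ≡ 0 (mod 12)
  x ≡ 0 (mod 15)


Moduli 8, 12, 15 are not pairwise coprime, so CRT works modulo lcm(m_i) when all pairwise compatibility conditions hold.
Pairwise compatibility: gcd(m_i, m_j) must divide a_i - a_j for every pair.
Merge one congruence at a time:
  Start: x ≡ 0 (mod 8).
  Combine with x ≡ 0 (mod 12): gcd(8, 12) = 4; 0 - 0 = 0, which IS divisible by 4, so compatible.
    Write x = 0 + 8·t and substitute into x ≡ 0 (mod 12): 8·t ≡ 0 − 0 = 0 (mod 12).
    Divide the congruence (and modulus) by g = 4: 2·t ≡ 0 (mod 3).
    The inverse of 2 mod 3 is 2 (since 2·2 = 4 = 1·3 + 1), so t ≡ 2·0 = 0 ≡ 0 (mod 3).
    Then x = 0 + 8·0 = 0, valid modulo lcm(8, 12) = 24: x ≡ 0 (mod 24).
  Combine with x ≡ 0 (mod 15): gcd(24, 15) = 3; 0 - 0 = 0, which IS divisible by 3, so compatible.
    Write x = 0 + 24·t and substitute into x ≡ 0 (mod 15): 24·t ≡ 0 − 0 = 0 (mod 15).
    Divide the congruence (and modulus) by g = 3: 8·t ≡ 0 (mod 5).
    Reduce coefficients mod 5: 3·t ≡ 0 (mod 5).
    The inverse of 3 mod 5 is 2 (since 3·2 = 6 = 1·5 + 1), so t ≡ 2·0 = 0 ≡ 0 (mod 5).
    Then x = 0 + 24·0 = 0, valid modulo lcm(24, 15) = 120: x ≡ 0 (mod 120).
Verify: 0 mod 8 = 0, 0 mod 12 = 0, 0 mod 15 = 0.

x ≡ 0 (mod 120).


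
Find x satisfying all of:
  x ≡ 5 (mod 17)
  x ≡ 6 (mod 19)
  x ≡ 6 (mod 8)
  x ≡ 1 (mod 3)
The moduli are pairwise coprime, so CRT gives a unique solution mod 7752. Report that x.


Product of moduli M = 17 · 19 · 8 · 3 = 7752.
Merge one congruence at a time:
  Start: x ≡ 5 (mod 17).
  Combine with x ≡ 6 (mod 19); new modulus lcm = 323.
    Write x = 5 + 17·t and substitute into x ≡ 6 (mod 19): 17·t ≡ 6 − 5 = 1 (mod 19).
    The inverse of 17 mod 19 is 9 (since 17·9 = 153 = 8·19 + 1), so t ≡ 9·1 = 9 ≡ 9 (mod 19).
    Then x = 5 + 17·9 = 158, valid modulo lcm(17, 19) = 323: x ≡ 158 (mod 323).
  Combine with x ≡ 6 (mod 8); new modulus lcm = 2584.
    Write x = 158 + 323·t and substitute into x ≡ 6 (mod 8): 323·t ≡ 6 − 158 = -152 (mod 8).
    Reduce coefficients mod 8: 3·t ≡ 0 (mod 8).
    The inverse of 3 mod 8 is 3 (since 3·3 = 9 = 1·8 + 1), so t ≡ 3·0 = 0 ≡ 0 (mod 8).
    Then x = 158 + 323·0 = 158, valid modulo lcm(323, 8) = 2584: x ≡ 158 (mod 2584).
  Combine with x ≡ 1 (mod 3); new modulus lcm = 7752.
    Write x = 158 + 2584·t and substitute into x ≡ 1 (mod 3): 2584·t ≡ 1 − 158 = -157 (mod 3).
    Reduce coefficients mod 3: 1·t ≡ 2 (mod 3).
    So t ≡ 2 (mod 3).
    Then x = 158 + 2584·2 = 5326, valid modulo lcm(2584, 3) = 7752: x ≡ 5326 (mod 7752).
Verify against each original: 5326 mod 17 = 5, 5326 mod 19 = 6, 5326 mod 8 = 6, 5326 mod 3 = 1.

x ≡ 5326 (mod 7752).


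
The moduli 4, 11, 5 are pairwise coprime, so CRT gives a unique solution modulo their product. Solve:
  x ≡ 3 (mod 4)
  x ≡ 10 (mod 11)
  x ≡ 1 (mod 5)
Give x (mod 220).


Moduli 4, 11, 5 are pairwise coprime; by CRT there is a unique solution modulo M = 4 · 11 · 5 = 220.
Solve pairwise, accumulating the modulus:
  Start with x ≡ 3 (mod 4).
  Combine with x ≡ 10 (mod 11): since gcd(4, 11) = 1, we get a unique residue mod 44.
    Write x = 3 + 4·t and substitute into x ≡ 10 (mod 11): 4·t ≡ 10 − 3 = 7 (mod 11).
    The inverse of 4 mod 11 is 3 (since 4·3 = 12 = 1·11 + 1), so t ≡ 3·7 = 21 ≡ 10 (mod 11).
    Then x = 3 + 4·10 = 43, valid modulo lcm(4, 11) = 44: x ≡ 43 (mod 44).
  Combine with x ≡ 1 (mod 5): since gcd(44, 5) = 1, we get a unique residue mod 220.
    Write x = 43 + 44·t and substitute into x ≡ 1 (mod 5): 44·t ≡ 1 − 43 = -42 (mod 5).
    Reduce coefficients mod 5: 4·t ≡ 3 (mod 5).
    The inverse of 4 mod 5 is 4 (since 4·4 = 16 = 3·5 + 1), so t ≡ 4·3 = 12 ≡ 2 (mod 5).
    Then x = 43 + 44·2 = 131, valid modulo lcm(44, 5) = 220: x ≡ 131 (mod 220).
Verify: 131 mod 4 = 3 ✓, 131 mod 11 = 10 ✓, 131 mod 5 = 1 ✓.

x ≡ 131 (mod 220).


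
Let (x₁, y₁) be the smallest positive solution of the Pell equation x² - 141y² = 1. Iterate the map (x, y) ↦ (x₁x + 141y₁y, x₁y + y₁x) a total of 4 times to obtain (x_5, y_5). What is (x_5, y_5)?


Step 1: Find the fundamental solution (x₁, y₁) of x² - 141y² = 1.
  Expand √141 as a continued fraction. a₀ = ⌊√141⌋ = 11; iterate m_{k+1} = d_k·a_k − m_k, d_{k+1} = (141 − m_{k+1}²)/d_k, a_{k+1} = ⌊(a₀ + m_{k+1})/d_{k+1}⌋ (starting m₀ = 0, d₀ = 1), with convergents p_k = a_k·p_{k-1} + p_{k-2}, q_k = a_k·q_{k-1} + q_{k-2} (p₋₁ = 1, q₋₁ = 0):
  k = 0: a₀ = 11; p₀/q₀ = 11/1; p₀² − 141·q₀² = 121 − 141 = -20.
  k = 1: m = 11, d = 20, a = ⌊(11 + 11)/20⌋ = 1; p/q = (1·11 + 1)/(1·1 + 0) = 12/1; p² − 141·q² = 144 − 141 = 3.
  k = 2: m = 9, d = 3, a = ⌊(11 + 9)/3⌋ = 6; p/q = (6·12 + 11)/(6·1 + 1) = 83/7; p² − 141·q² = 6889 − 6909 = -20.
  k = 3: m = 9, d = 20, a = ⌊(11 + 9)/20⌋ = 1; p/q = (1·83 + 12)/(1·7 + 1) = 95/8; p² − 141·q² = 9025 − 9024 = 1.
  The first convergent with p² − 141·q² = 1 gives the fundamental solution (x₁, y₁) = (95, 8).
Step 2: Apply the recurrence (x_{n+1}, y_{n+1}) = (x₁x_n + 141y₁y_n, x₁y_n + y₁x_n) repeatedly.
  From (x_1, y_1) = (95, 8): x_2 = 95·95 + 141·8·8 = 18049; y_2 = 95·8 + 8·95 = 1520.
  From (x_2, y_2) = (18049, 1520): x_3 = 95·18049 + 141·8·1520 = 3429215; y_3 = 95·1520 + 8·18049 = 288792.
  From (x_3, y_3) = (3429215, 288792): x_4 = 95·3429215 + 141·8·288792 = 651532801; y_4 = 95·288792 + 8·3429215 = 54868960.
  From (x_4, y_4) = (651532801, 54868960): x_5 = 95·651532801 + 141·8·54868960 = 123787802975; y_5 = 95·54868960 + 8·651532801 = 10424813608.
Step 3: Verify x_5² - 141·y_5² = 15323420165377418850625 - 15323420165377418850624 = 1 (should be 1). ✓

(x_1, y_1) = (95, 8); (x_5, y_5) = (123787802975, 10424813608).


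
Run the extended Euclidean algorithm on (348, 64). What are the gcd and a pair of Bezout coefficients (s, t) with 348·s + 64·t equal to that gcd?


Euclidean algorithm on (348, 64) — divide until remainder is 0:
  348 = 5 · 64 + 28
  64 = 2 · 28 + 8
  28 = 3 · 8 + 4
  8 = 2 · 4 + 0
gcd(348, 64) = 4.
Track Bezout coefficients alongside the remainders: start with r₀ = 348 = a·1 + b·0 (s = 1, t = 0) and r₁ = 64 = a·0 + b·1 (s = 0, t = 1); each new remainder r_{k+1} = r_{k-1} − q_k·r_k inherits s_{k+1} = s_{k-1} − q_k·s_k, t_{k+1} = t_{k-1} − q_k·t_k, so r_k = a·s_k + b·t_k at every step:
  q = 5: r = 28, s = 1 − 5·0 = 1, t = 0 − 5·1 = -5  (check: 348·1 + 64·(-5) = 28)
  q = 2: r = 8, s = 0 − 2·1 = -2, t = 1 − 2·(-5) = 11  (check: 348·(-2) + 64·11 = 8)
  q = 3: r = 4, s = 1 − 3·(-2) = 7, t = -5 − 3·11 = -38  (check: 348·7 + 64·(-38) = 4)
The row with r = 4 (the gcd) gives the Bezout coefficients s = 7, t = -38.
Result: 348 · (7) + 64 · (-38) = 4.

gcd(348, 64) = 4; s = 7, t = -38 (check: 348·7 + 64·(-38) = 4).


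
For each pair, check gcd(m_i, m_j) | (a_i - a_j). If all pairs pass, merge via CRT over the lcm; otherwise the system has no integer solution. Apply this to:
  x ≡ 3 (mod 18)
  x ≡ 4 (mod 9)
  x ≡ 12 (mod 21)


Moduli 18, 9, 21 are not pairwise coprime, so CRT works modulo lcm(m_i) when all pairwise compatibility conditions hold.
Pairwise compatibility: gcd(m_i, m_j) must divide a_i - a_j for every pair.
Merge one congruence at a time:
  Start: x ≡ 3 (mod 18).
  Combine with x ≡ 4 (mod 9): gcd(18, 9) = 9, and 4 - 3 = 1 is NOT divisible by 9.
    ⇒ system is inconsistent (no integer solution).

No solution (the system is inconsistent).


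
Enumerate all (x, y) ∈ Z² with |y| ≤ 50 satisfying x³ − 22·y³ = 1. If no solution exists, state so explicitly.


The equation is x³ - 22y³ = 1. For fixed y, x³ = 22·y³ + 1, so a solution requires the RHS to be a perfect cube.
Strategy: iterate y from -50 to 50, compute RHS = 22·y³ + 1, and check whether it is a (positive or negative) perfect cube.
Check small values of y:
  y = 0: RHS = 1 = (1)³ ⇒ x = 1 works.
  y = 1: RHS = 23 is not a perfect cube.
  y = -1: RHS = -21 is not a perfect cube.
  y = 2: RHS = 177 is not a perfect cube.
  y = -2: RHS = -175 is not a perfect cube.
  y = 3: RHS = 595 is not a perfect cube.
  y = -3: RHS = -593 is not a perfect cube.
Continuing the search up to |y| = 50 finds no further solutions beyond those listed.
Collected solutions: (1, 0).

Solutions (with |y| ≤ 50): (1, 0).


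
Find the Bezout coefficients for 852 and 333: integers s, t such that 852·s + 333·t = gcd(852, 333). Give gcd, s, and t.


Euclidean algorithm on (852, 333) — divide until remainder is 0:
  852 = 2 · 333 + 186
  333 = 1 · 186 + 147
  186 = 1 · 147 + 39
  147 = 3 · 39 + 30
  39 = 1 · 30 + 9
  30 = 3 · 9 + 3
  9 = 3 · 3 + 0
gcd(852, 333) = 3.
Track Bezout coefficients alongside the remainders: start with r₀ = 852 = a·1 + b·0 (s = 1, t = 0) and r₁ = 333 = a·0 + b·1 (s = 0, t = 1); each new remainder r_{k+1} = r_{k-1} − q_k·r_k inherits s_{k+1} = s_{k-1} − q_k·s_k, t_{k+1} = t_{k-1} − q_k·t_k, so r_k = a·s_k + b·t_k at every step:
  q = 2: r = 186, s = 1 − 2·0 = 1, t = 0 − 2·1 = -2  (check: 852·1 + 333·(-2) = 186)
  q = 1: r = 147, s = 0 − 1·1 = -1, t = 1 − 1·(-2) = 3  (check: 852·(-1) + 333·3 = 147)
  q = 1: r = 39, s = 1 − 1·(-1) = 2, t = -2 − 1·3 = -5  (check: 852·2 + 333·(-5) = 39)
  q = 3: r = 30, s = -1 − 3·2 = -7, t = 3 − 3·(-5) = 18  (check: 852·(-7) + 333·18 = 30)
  q = 1: r = 9, s = 2 − 1·(-7) = 9, t = -5 − 1·18 = -23  (check: 852·9 + 333·(-23) = 9)
  q = 3: r = 3, s = -7 − 3·9 = -34, t = 18 − 3·(-23) = 87  (check: 852·(-34) + 333·87 = 3)
The row with r = 3 (the gcd) gives the Bezout coefficients s = -34, t = 87.
Result: 852 · (-34) + 333 · (87) = 3.

gcd(852, 333) = 3; s = -34, t = 87 (check: 852·(-34) + 333·87 = 3).


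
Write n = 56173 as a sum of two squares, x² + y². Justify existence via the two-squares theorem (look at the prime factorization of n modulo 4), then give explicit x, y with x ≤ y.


Step 1: Factor n = 56173 = 13 · 29 · 149.
Step 2: Check the mod-4 condition on each prime factor: 13 ≡ 1 (mod 4), exponent 1; 29 ≡ 1 (mod 4), exponent 1; 149 ≡ 1 (mod 4), exponent 1.
All primes ≡ 3 (mod 4) appear to even exponent (or don't appear), so by the two-squares theorem n IS expressible as a sum of two squares.
Step 3: Build a representation. Here n = 13 · 29 · 149 is a product of primes ≡ 1 (mod 4). Each prime p ≡ 1 (mod 4) is itself a sum of two squares; find a² by testing p − a² for a perfect square:
  13: 13 − 1² = 12, 13 − 2² = 9 = 3² ⇒ 13 = 2² + 3².
  29: 29 − 1² = 28, 29 − 2² = 25 = 5² ⇒ 29 = 2² + 5².
  149: 149 − 1² = 148, 149 − 2² = 145, 149 − 3² = 140, 149 − 4² = 133, 149 − 5² = 124, 149 − 6² = 113, 149 − 7² = 100 = 10² ⇒ 149 = 7² + 10².
  Combine using the Brahmagupta–Fibonacci identity (a² + b²)(c² + d²) = (ac − bd)² + (ad + bc)² = (ac + bd)² + (ad − bc)²:
  13 · 29 = 377: from (2² + 3²)(2² + 5²), take (2·2 − 3·5, 2·5 + 3·2) = (4 − 15, 10 + 6) = (-11, 16); dropping signs (only squares matter) gives (11, 16); check 11² + 16² = 121 + 256 = 377 ✓.
  377 · 149 = 56173: from (11² + 16²)(7² + 10²), take (11·7 − 16·10, 11·10 + 16·7) = (77 − 160, 110 + 112) = (-83, 222); dropping signs (only squares matter) gives (83, 222); check 83² + 222² = 6889 + 49284 = 56173 ✓.
Step 4: Order so x ≤ y and verify: 83² + 222² = 6889 + 49284 = 56173 = n. ✓

n = 56173 = 83² + 222² (one valid representation with x ≤ y).


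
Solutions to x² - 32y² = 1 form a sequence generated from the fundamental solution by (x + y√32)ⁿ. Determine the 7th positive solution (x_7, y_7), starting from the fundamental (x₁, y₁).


Step 1: Find the fundamental solution (x₁, y₁) of x² - 32y² = 1.
  Expand √32 as a continued fraction. a₀ = ⌊√32⌋ = 5; iterate m_{k+1} = d_k·a_k − m_k, d_{k+1} = (32 − m_{k+1}²)/d_k, a_{k+1} = ⌊(a₀ + m_{k+1})/d_{k+1}⌋ (starting m₀ = 0, d₀ = 1), with convergents p_k = a_k·p_{k-1} + p_{k-2}, q_k = a_k·q_{k-1} + q_{k-2} (p₋₁ = 1, q₋₁ = 0):
  k = 0: a₀ = 5; p₀/q₀ = 5/1; p₀² − 32·q₀² = 25 − 32 = -7.
  k = 1: m = 5, d = 7, a = ⌊(5 + 5)/7⌋ = 1; p/q = (1·5 + 1)/(1·1 + 0) = 6/1; p² − 32·q² = 36 − 32 = 4.
  k = 2: m = 2, d = 4, a = ⌊(5 + 2)/4⌋ = 1; p/q = (1·6 + 5)/(1·1 + 1) = 11/2; p² − 32·q² = 121 − 128 = -7.
  k = 3: m = 2, d = 7, a = ⌊(5 + 2)/7⌋ = 1; p/q = (1·11 + 6)/(1·2 + 1) = 17/3; p² − 32·q² = 289 − 288 = 1.
  The first convergent with p² − 32·q² = 1 gives the fundamental solution (x₁, y₁) = (17, 3).
Step 2: Apply the recurrence (x_{n+1}, y_{n+1}) = (x₁x_n + 32y₁y_n, x₁y_n + y₁x_n) repeatedly.
  From (x_1, y_1) = (17, 3): x_2 = 17·17 + 32·3·3 = 577; y_2 = 17·3 + 3·17 = 102.
  From (x_2, y_2) = (577, 102): x_3 = 17·577 + 32·3·102 = 19601; y_3 = 17·102 + 3·577 = 3465.
  From (x_3, y_3) = (19601, 3465): x_4 = 17·19601 + 32·3·3465 = 665857; y_4 = 17·3465 + 3·19601 = 117708.
  From (x_4, y_4) = (665857, 117708): x_5 = 17·665857 + 32·3·117708 = 22619537; y_5 = 17·117708 + 3·665857 = 3998607.
  From (x_5, y_5) = (22619537, 3998607): x_6 = 17·22619537 + 32·3·3998607 = 768398401; y_6 = 17·3998607 + 3·22619537 = 135834930.
  From (x_6, y_6) = (768398401, 135834930): x_7 = 17·768398401 + 32·3·135834930 = 26102926097; y_7 = 17·135834930 + 3·768398401 = 4614389013.
Step 3: Verify x_7² - 32·y_7² = 681362750825443653409 - 681362750825443653408 = 1 (should be 1). ✓

(x_1, y_1) = (17, 3); (x_7, y_7) = (26102926097, 4614389013).


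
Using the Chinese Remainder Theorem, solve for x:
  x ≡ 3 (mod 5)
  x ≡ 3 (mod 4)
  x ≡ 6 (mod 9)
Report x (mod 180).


Moduli 5, 4, 9 are pairwise coprime; by CRT there is a unique solution modulo M = 5 · 4 · 9 = 180.
Solve pairwise, accumulating the modulus:
  Start with x ≡ 3 (mod 5).
  Combine with x ≡ 3 (mod 4): since gcd(5, 4) = 1, we get a unique residue mod 20.
    Write x = 3 + 5·t and substitute into x ≡ 3 (mod 4): 5·t ≡ 3 − 3 = 0 (mod 4).
    Reduce coefficients mod 4: 1·t ≡ 0 (mod 4).
    So t ≡ 0 (mod 4).
    Then x = 3 + 5·0 = 3, valid modulo lcm(5, 4) = 20: x ≡ 3 (mod 20).
  Combine with x ≡ 6 (mod 9): since gcd(20, 9) = 1, we get a unique residue mod 180.
    Write x = 3 + 20·t and substitute into x ≡ 6 (mod 9): 20·t ≡ 6 − 3 = 3 (mod 9).
    Reduce coefficients mod 9: 2·t ≡ 3 (mod 9).
    The inverse of 2 mod 9 is 5 (since 2·5 = 10 = 1·9 + 1), so t ≡ 5·3 = 15 ≡ 6 (mod 9).
    Then x = 3 + 20·6 = 123, valid modulo lcm(20, 9) = 180: x ≡ 123 (mod 180).
Verify: 123 mod 5 = 3 ✓, 123 mod 4 = 3 ✓, 123 mod 9 = 6 ✓.

x ≡ 123 (mod 180).


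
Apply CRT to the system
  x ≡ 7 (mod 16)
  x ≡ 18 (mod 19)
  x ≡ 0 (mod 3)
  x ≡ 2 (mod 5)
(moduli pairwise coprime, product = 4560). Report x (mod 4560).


Product of moduli M = 16 · 19 · 3 · 5 = 4560.
Merge one congruence at a time:
  Start: x ≡ 7 (mod 16).
  Combine with x ≡ 18 (mod 19); new modulus lcm = 304.
    Write x = 7 + 16·t and substitute into x ≡ 18 (mod 19): 16·t ≡ 18 − 7 = 11 (mod 19).
    The inverse of 16 mod 19 is 6 (since 16·6 = 96 = 5·19 + 1), so t ≡ 6·11 = 66 ≡ 9 (mod 19).
    Then x = 7 + 16·9 = 151, valid modulo lcm(16, 19) = 304: x ≡ 151 (mod 304).
  Combine with x ≡ 0 (mod 3); new modulus lcm = 912.
    Write x = 151 + 304·t and substitute into x ≡ 0 (mod 3): 304·t ≡ 0 − 151 = -151 (mod 3).
    Reduce coefficients mod 3: 1·t ≡ 2 (mod 3).
    So t ≡ 2 (mod 3).
    Then x = 151 + 304·2 = 759, valid modulo lcm(304, 3) = 912: x ≡ 759 (mod 912).
  Combine with x ≡ 2 (mod 5); new modulus lcm = 4560.
    Write x = 759 + 912·t and substitute into x ≡ 2 (mod 5): 912·t ≡ 2 − 759 = -757 (mod 5).
    Reduce coefficients mod 5: 2·t ≡ 3 (mod 5).
    The inverse of 2 mod 5 is 3 (since 2·3 = 6 = 1·5 + 1), so t ≡ 3·3 = 9 ≡ 4 (mod 5).
    Then x = 759 + 912·4 = 4407, valid modulo lcm(912, 5) = 4560: x ≡ 4407 (mod 4560).
Verify against each original: 4407 mod 16 = 7, 4407 mod 19 = 18, 4407 mod 3 = 0, 4407 mod 5 = 2.

x ≡ 4407 (mod 4560).


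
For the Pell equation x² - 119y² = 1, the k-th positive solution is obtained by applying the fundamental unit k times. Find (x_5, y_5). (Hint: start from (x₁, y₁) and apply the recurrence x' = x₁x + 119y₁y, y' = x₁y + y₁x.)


Step 1: Find the fundamental solution (x₁, y₁) of x² - 119y² = 1.
  Expand √119 as a continued fraction. a₀ = ⌊√119⌋ = 10; iterate m_{k+1} = d_k·a_k − m_k, d_{k+1} = (119 − m_{k+1}²)/d_k, a_{k+1} = ⌊(a₀ + m_{k+1})/d_{k+1}⌋ (starting m₀ = 0, d₀ = 1), with convergents p_k = a_k·p_{k-1} + p_{k-2}, q_k = a_k·q_{k-1} + q_{k-2} (p₋₁ = 1, q₋₁ = 0):
  k = 0: a₀ = 10; p₀/q₀ = 10/1; p₀² − 119·q₀² = 100 − 119 = -19.
  k = 1: m = 10, d = 19, a = ⌊(10 + 10)/19⌋ = 1; p/q = (1·10 + 1)/(1·1 + 0) = 11/1; p² − 119·q² = 121 − 119 = 2.
  k = 2: m = 9, d = 2, a = ⌊(10 + 9)/2⌋ = 9; p/q = (9·11 + 10)/(9·1 + 1) = 109/10; p² − 119·q² = 11881 − 11900 = -19.
  k = 3: m = 9, d = 19, a = ⌊(10 + 9)/19⌋ = 1; p/q = (1·109 + 11)/(1·10 + 1) = 120/11; p² − 119·q² = 14400 − 14399 = 1.
  The first convergent with p² − 119·q² = 1 gives the fundamental solution (x₁, y₁) = (120, 11).
Step 2: Apply the recurrence (x_{n+1}, y_{n+1}) = (x₁x_n + 119y₁y_n, x₁y_n + y₁x_n) repeatedly.
  From (x_1, y_1) = (120, 11): x_2 = 120·120 + 119·11·11 = 28799; y_2 = 120·11 + 11·120 = 2640.
  From (x_2, y_2) = (28799, 2640): x_3 = 120·28799 + 119·11·2640 = 6911640; y_3 = 120·2640 + 11·28799 = 633589.
  From (x_3, y_3) = (6911640, 633589): x_4 = 120·6911640 + 119·11·633589 = 1658764801; y_4 = 120·633589 + 11·6911640 = 152058720.
  From (x_4, y_4) = (1658764801, 152058720): x_5 = 120·1658764801 + 119·11·152058720 = 398096640600; y_5 = 120·152058720 + 11·1658764801 = 36493459211.
Step 3: Verify x_5² - 119·y_5² = 158480935257005568360000 - 158480935257005568359999 = 1 (should be 1). ✓

(x_1, y_1) = (120, 11); (x_5, y_5) = (398096640600, 36493459211).


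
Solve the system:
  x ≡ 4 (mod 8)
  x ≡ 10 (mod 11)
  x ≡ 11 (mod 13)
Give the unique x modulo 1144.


Moduli 8, 11, 13 are pairwise coprime; by CRT there is a unique solution modulo M = 8 · 11 · 13 = 1144.
Solve pairwise, accumulating the modulus:
  Start with x ≡ 4 (mod 8).
  Combine with x ≡ 10 (mod 11): since gcd(8, 11) = 1, we get a unique residue mod 88.
    Write x = 4 + 8·t and substitute into x ≡ 10 (mod 11): 8·t ≡ 10 − 4 = 6 (mod 11).
    The inverse of 8 mod 11 is 7 (since 8·7 = 56 = 5·11 + 1), so t ≡ 7·6 = 42 ≡ 9 (mod 11).
    Then x = 4 + 8·9 = 76, valid modulo lcm(8, 11) = 88: x ≡ 76 (mod 88).
  Combine with x ≡ 11 (mod 13): since gcd(88, 13) = 1, we get a unique residue mod 1144.
    Write x = 76 + 88·t and substitute into x ≡ 11 (mod 13): 88·t ≡ 11 − 76 = -65 (mod 13).
    Reduce coefficients mod 13: 10·t ≡ 0 (mod 13).
    The inverse of 10 mod 13 is 4 (since 10·4 = 40 = 3·13 + 1), so t ≡ 4·0 = 0 ≡ 0 (mod 13).
    Then x = 76 + 88·0 = 76, valid modulo lcm(88, 13) = 1144: x ≡ 76 (mod 1144).
Verify: 76 mod 8 = 4 ✓, 76 mod 11 = 10 ✓, 76 mod 13 = 11 ✓.

x ≡ 76 (mod 1144).


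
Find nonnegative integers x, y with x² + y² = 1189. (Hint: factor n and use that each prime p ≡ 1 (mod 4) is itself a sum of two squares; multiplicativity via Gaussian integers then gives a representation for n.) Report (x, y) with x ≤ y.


Step 1: Factor n = 1189 = 29 · 41.
Step 2: Check the mod-4 condition on each prime factor: 29 ≡ 1 (mod 4), exponent 1; 41 ≡ 1 (mod 4), exponent 1.
All primes ≡ 3 (mod 4) appear to even exponent (or don't appear), so by the two-squares theorem n IS expressible as a sum of two squares.
Step 3: Build a representation. Here n = 29 · 41 is a product of primes ≡ 1 (mod 4). Each prime p ≡ 1 (mod 4) is itself a sum of two squares; find a² by testing p − a² for a perfect square:
  29: 29 − 1² = 28, 29 − 2² = 25 = 5² ⇒ 29 = 2² + 5².
  41: 41 − 1² = 40, 41 − 2² = 37, 41 − 3² = 32, 41 − 4² = 25 = 5² ⇒ 41 = 4² + 5².
  Combine using the Brahmagupta–Fibonacci identity (a² + b²)(c² + d²) = (ac − bd)² + (ad + bc)² = (ac + bd)² + (ad − bc)²:
  29 · 41 = 1189: from (2² + 5²)(4² + 5²), take (2·4 − 5·5, 2·5 + 5·4) = (8 − 25, 10 + 20) = (-17, 30); dropping signs (only squares matter) gives (17, 30); check 17² + 30² = 289 + 900 = 1189 ✓.
Step 4: Order so x ≤ y and verify: 17² + 30² = 289 + 900 = 1189 = n. ✓

n = 1189 = 17² + 30² (one valid representation with x ≤ y).


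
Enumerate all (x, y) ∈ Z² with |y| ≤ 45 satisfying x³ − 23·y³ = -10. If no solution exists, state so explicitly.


The equation is x³ - 23y³ = -10. For fixed y, x³ = 23·y³ − 10, so a solution requires the RHS to be a perfect cube.
Strategy: iterate y from -45 to 45, compute RHS = 23·y³ − 10, and check whether it is a (positive or negative) perfect cube.
Check small values of y:
  y = 0: RHS = -10 is not a perfect cube.
  y = 1: RHS = 13 is not a perfect cube.
  y = -1: RHS = -33 is not a perfect cube.
  y = 2: RHS = 174 is not a perfect cube.
  y = -2: RHS = -194 is not a perfect cube.
  y = 3: RHS = 611 is not a perfect cube.
  y = -3: RHS = -631 is not a perfect cube.
Continuing the search up to |y| = 45 finds no solutions either.
No (x, y) in the scanned range satisfies the equation.

No integer solutions with |y| ≤ 45.


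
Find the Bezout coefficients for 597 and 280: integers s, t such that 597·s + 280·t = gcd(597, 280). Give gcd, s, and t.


Euclidean algorithm on (597, 280) — divide until remainder is 0:
  597 = 2 · 280 + 37
  280 = 7 · 37 + 21
  37 = 1 · 21 + 16
  21 = 1 · 16 + 5
  16 = 3 · 5 + 1
  5 = 5 · 1 + 0
gcd(597, 280) = 1.
Track Bezout coefficients alongside the remainders: start with r₀ = 597 = a·1 + b·0 (s = 1, t = 0) and r₁ = 280 = a·0 + b·1 (s = 0, t = 1); each new remainder r_{k+1} = r_{k-1} − q_k·r_k inherits s_{k+1} = s_{k-1} − q_k·s_k, t_{k+1} = t_{k-1} − q_k·t_k, so r_k = a·s_k + b·t_k at every step:
  q = 2: r = 37, s = 1 − 2·0 = 1, t = 0 − 2·1 = -2  (check: 597·1 + 280·(-2) = 37)
  q = 7: r = 21, s = 0 − 7·1 = -7, t = 1 − 7·(-2) = 15  (check: 597·(-7) + 280·15 = 21)
  q = 1: r = 16, s = 1 − 1·(-7) = 8, t = -2 − 1·15 = -17  (check: 597·8 + 280·(-17) = 16)
  q = 1: r = 5, s = -7 − 1·8 = -15, t = 15 − 1·(-17) = 32  (check: 597·(-15) + 280·32 = 5)
  q = 3: r = 1, s = 8 − 3·(-15) = 53, t = -17 − 3·32 = -113  (check: 597·53 + 280·(-113) = 1)
The row with r = 1 (the gcd) gives the Bezout coefficients s = 53, t = -113.
Result: 597 · (53) + 280 · (-113) = 1.

gcd(597, 280) = 1; s = 53, t = -113 (check: 597·53 + 280·(-113) = 1).


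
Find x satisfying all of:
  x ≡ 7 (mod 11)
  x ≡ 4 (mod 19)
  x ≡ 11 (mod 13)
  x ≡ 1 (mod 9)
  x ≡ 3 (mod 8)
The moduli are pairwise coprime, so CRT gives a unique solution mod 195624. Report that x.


Product of moduli M = 11 · 19 · 13 · 9 · 8 = 195624.
Merge one congruence at a time:
  Start: x ≡ 7 (mod 11).
  Combine with x ≡ 4 (mod 19); new modulus lcm = 209.
    Write x = 7 + 11·t and substitute into x ≡ 4 (mod 19): 11·t ≡ 4 − 7 = -3 (mod 19).
    Reduce coefficients mod 19: 11·t ≡ 16 (mod 19).
    The inverse of 11 mod 19 is 7 (since 11·7 = 77 = 4·19 + 1), so t ≡ 7·16 = 112 ≡ 17 (mod 19).
    Then x = 7 + 11·17 = 194, valid modulo lcm(11, 19) = 209: x ≡ 194 (mod 209).
  Combine with x ≡ 11 (mod 13); new modulus lcm = 2717.
    Write x = 194 + 209·t and substitute into x ≡ 11 (mod 13): 209·t ≡ 11 − 194 = -183 (mod 13).
    Reduce coefficients mod 13: 1·t ≡ 12 (mod 13).
    So t ≡ 12 (mod 13).
    Then x = 194 + 209·12 = 2702, valid modulo lcm(209, 13) = 2717: x ≡ 2702 (mod 2717).
  Combine with x ≡ 1 (mod 9); new modulus lcm = 24453.
    Write x = 2702 + 2717·t and substitute into x ≡ 1 (mod 9): 2717·t ≡ 1 − 2702 = -2701 (mod 9).
    Reduce coefficients mod 9: 8·t ≡ 8 (mod 9).
    The inverse of 8 mod 9 is 8 (since 8·8 = 64 = 7·9 + 1), so t ≡ 8·8 = 64 ≡ 1 (mod 9).
    Then x = 2702 + 2717·1 = 5419, valid modulo lcm(2717, 9) = 24453: x ≡ 5419 (mod 24453).
  Combine with x ≡ 3 (mod 8); new modulus lcm = 195624.
    Write x = 5419 + 24453·t and substitute into x ≡ 3 (mod 8): 24453·t ≡ 3 − 5419 = -5416 (mod 8).
    Reduce coefficients mod 8: 5·t ≡ 0 (mod 8).
    The inverse of 5 mod 8 is 5 (since 5·5 = 25 = 3·8 + 1), so t ≡ 5·0 = 0 ≡ 0 (mod 8).
    Then x = 5419 + 24453·0 = 5419, valid modulo lcm(24453, 8) = 195624: x ≡ 5419 (mod 195624).
Verify against each original: 5419 mod 11 = 7, 5419 mod 19 = 4, 5419 mod 13 = 11, 5419 mod 9 = 1, 5419 mod 8 = 3.

x ≡ 5419 (mod 195624).


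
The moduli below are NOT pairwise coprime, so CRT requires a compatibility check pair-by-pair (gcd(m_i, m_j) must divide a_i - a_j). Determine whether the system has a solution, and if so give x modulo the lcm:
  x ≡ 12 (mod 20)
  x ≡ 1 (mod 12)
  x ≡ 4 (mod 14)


Moduli 20, 12, 14 are not pairwise coprime, so CRT works modulo lcm(m_i) when all pairwise compatibility conditions hold.
Pairwise compatibility: gcd(m_i, m_j) must divide a_i - a_j for every pair.
Merge one congruence at a time:
  Start: x ≡ 12 (mod 20).
  Combine with x ≡ 1 (mod 12): gcd(20, 12) = 4, and 1 - 12 = -11 is NOT divisible by 4.
    ⇒ system is inconsistent (no integer solution).

No solution (the system is inconsistent).


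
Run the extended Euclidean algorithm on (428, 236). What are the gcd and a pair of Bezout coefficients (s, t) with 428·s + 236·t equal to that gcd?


Euclidean algorithm on (428, 236) — divide until remainder is 0:
  428 = 1 · 236 + 192
  236 = 1 · 192 + 44
  192 = 4 · 44 + 16
  44 = 2 · 16 + 12
  16 = 1 · 12 + 4
  12 = 3 · 4 + 0
gcd(428, 236) = 4.
Track Bezout coefficients alongside the remainders: start with r₀ = 428 = a·1 + b·0 (s = 1, t = 0) and r₁ = 236 = a·0 + b·1 (s = 0, t = 1); each new remainder r_{k+1} = r_{k-1} − q_k·r_k inherits s_{k+1} = s_{k-1} − q_k·s_k, t_{k+1} = t_{k-1} − q_k·t_k, so r_k = a·s_k + b·t_k at every step:
  q = 1: r = 192, s = 1 − 1·0 = 1, t = 0 − 1·1 = -1  (check: 428·1 + 236·(-1) = 192)
  q = 1: r = 44, s = 0 − 1·1 = -1, t = 1 − 1·(-1) = 2  (check: 428·(-1) + 236·2 = 44)
  q = 4: r = 16, s = 1 − 4·(-1) = 5, t = -1 − 4·2 = -9  (check: 428·5 + 236·(-9) = 16)
  q = 2: r = 12, s = -1 − 2·5 = -11, t = 2 − 2·(-9) = 20  (check: 428·(-11) + 236·20 = 12)
  q = 1: r = 4, s = 5 − 1·(-11) = 16, t = -9 − 1·20 = -29  (check: 428·16 + 236·(-29) = 4)
The row with r = 4 (the gcd) gives the Bezout coefficients s = 16, t = -29.
Result: 428 · (16) + 236 · (-29) = 4.

gcd(428, 236) = 4; s = 16, t = -29 (check: 428·16 + 236·(-29) = 4).


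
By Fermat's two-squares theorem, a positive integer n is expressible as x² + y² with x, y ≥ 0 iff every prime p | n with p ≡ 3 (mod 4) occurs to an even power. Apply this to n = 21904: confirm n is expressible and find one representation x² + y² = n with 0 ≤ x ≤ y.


Step 1: Factor n = 21904 = 2^4 · 37^2.
Step 2: Check the mod-4 condition on each prime factor: 2 = 2 (special); 37 ≡ 1 (mod 4), exponent 2.
All primes ≡ 3 (mod 4) appear to even exponent (or don't appear), so by the two-squares theorem n IS expressible as a sum of two squares.
Step 3: Build a representation. Group n = k² · m with k = 4 and m = 37 · 37 = 1369 (a product of primes ≡ 1 (mod 4)); a representation of m scales to one of n via (k·x)² + (k·y)² = k²(x² + y²). Each prime p ≡ 1 (mod 4) is itself a sum of two squares; find a² by testing p − a² for a perfect square:
  37: 37 − 1² = 36 = 6² ⇒ 37 = 1² + 6².
  Combine using the Brahmagupta–Fibonacci identity (a² + b²)(c² + d²) = (ac − bd)² + (ad + bc)² = (ac + bd)² + (ad − bc)²:
  37 · 37 = 1369: from (1² + 6²)(1² + 6²), take (1·1 − 6·6, 1·6 + 6·1) = (1 − 36, 6 + 6) = (-35, 12); dropping signs (only squares matter) gives (35, 12); check 35² + 12² = 1225 + 144 = 1369 ✓.
  Scale by k = 4: (4·35, 4·12) = (140, 48).
Step 4: Order so x ≤ y and verify: 48² + 140² = 2304 + 19600 = 21904 = n. ✓

n = 21904 = 48² + 140² (one valid representation with x ≤ y).


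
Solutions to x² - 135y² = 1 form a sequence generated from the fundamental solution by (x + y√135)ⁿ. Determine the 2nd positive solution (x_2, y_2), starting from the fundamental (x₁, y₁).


Step 1: Find the fundamental solution (x₁, y₁) of x² - 135y² = 1.
  Expand √135 as a continued fraction. a₀ = ⌊√135⌋ = 11; iterate m_{k+1} = d_k·a_k − m_k, d_{k+1} = (135 − m_{k+1}²)/d_k, a_{k+1} = ⌊(a₀ + m_{k+1})/d_{k+1}⌋ (starting m₀ = 0, d₀ = 1), with convergents p_k = a_k·p_{k-1} + p_{k-2}, q_k = a_k·q_{k-1} + q_{k-2} (p₋₁ = 1, q₋₁ = 0):
  k = 0: a₀ = 11; p₀/q₀ = 11/1; p₀² − 135·q₀² = 121 − 135 = -14.
  k = 1: m = 11, d = 14, a = ⌊(11 + 11)/14⌋ = 1; p/q = (1·11 + 1)/(1·1 + 0) = 12/1; p² − 135·q² = 144 − 135 = 9.
  k = 2: m = 3, d = 9, a = ⌊(11 + 3)/9⌋ = 1; p/q = (1·12 + 11)/(1·1 + 1) = 23/2; p² − 135·q² = 529 − 540 = -11.
  k = 3: m = 6, d = 11, a = ⌊(11 + 6)/11⌋ = 1; p/q = (1·23 + 12)/(1·2 + 1) = 35/3; p² − 135·q² = 1225 − 1215 = 10.
  k = 4: m = 5, d = 10, a = ⌊(11 + 5)/10⌋ = 1; p/q = (1·35 + 23)/(1·3 + 2) = 58/5; p² − 135·q² = 3364 − 3375 = -11.
  k = 5: m = 5, d = 11, a = ⌊(11 + 5)/11⌋ = 1; p/q = (1·58 + 35)/(1·5 + 3) = 93/8; p² − 135·q² = 8649 − 8640 = 9.
  k = 6: m = 6, d = 9, a = ⌊(11 + 6)/9⌋ = 1; p/q = (1·93 + 58)/(1·8 + 5) = 151/13; p² − 135·q² = 22801 − 22815 = -14.
  k = 7: m = 3, d = 14, a = ⌊(11 + 3)/14⌋ = 1; p/q = (1·151 + 93)/(1·13 + 8) = 244/21; p² − 135·q² = 59536 − 59535 = 1.
  The first convergent with p² − 135·q² = 1 gives the fundamental solution (x₁, y₁) = (244, 21).
Step 2: Apply the recurrence (x_{n+1}, y_{n+1}) = (x₁x_n + 135y₁y_n, x₁y_n + y₁x_n) repeatedly.
  From (x_1, y_1) = (244, 21): x_2 = 244·244 + 135·21·21 = 119071; y_2 = 244·21 + 21·244 = 10248.
Step 3: Verify x_2² - 135·y_2² = 14177903041 - 14177903040 = 1 (should be 1). ✓

(x_1, y_1) = (244, 21); (x_2, y_2) = (119071, 10248).


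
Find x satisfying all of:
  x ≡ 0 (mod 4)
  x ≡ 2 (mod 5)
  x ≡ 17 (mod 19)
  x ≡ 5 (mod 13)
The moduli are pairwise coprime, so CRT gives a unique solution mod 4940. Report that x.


Product of moduli M = 4 · 5 · 19 · 13 = 4940.
Merge one congruence at a time:
  Start: x ≡ 0 (mod 4).
  Combine with x ≡ 2 (mod 5); new modulus lcm = 20.
    Write x = 0 + 4·t and substitute into x ≡ 2 (mod 5): 4·t ≡ 2 − 0 = 2 (mod 5).
    The inverse of 4 mod 5 is 4 (since 4·4 = 16 = 3·5 + 1), so t ≡ 4·2 = 8 ≡ 3 (mod 5).
    Then x = 0 + 4·3 = 12, valid modulo lcm(4, 5) = 20: x ≡ 12 (mod 20).
  Combine with x ≡ 17 (mod 19); new modulus lcm = 380.
    Write x = 12 + 20·t and substitute into x ≡ 17 (mod 19): 20·t ≡ 17 − 12 = 5 (mod 19).
    Reduce coefficients mod 19: 1·t ≡ 5 (mod 19).
    So t ≡ 5 (mod 19).
    Then x = 12 + 20·5 = 112, valid modulo lcm(20, 19) = 380: x ≡ 112 (mod 380).
  Combine with x ≡ 5 (mod 13); new modulus lcm = 4940.
    Write x = 112 + 380·t and substitute into x ≡ 5 (mod 13): 380·t ≡ 5 − 112 = -107 (mod 13).
    Reduce coefficients mod 13: 3·t ≡ 10 (mod 13).
    The inverse of 3 mod 13 is 9 (since 3·9 = 27 = 2·13 + 1), so t ≡ 9·10 = 90 ≡ 12 (mod 13).
    Then x = 112 + 380·12 = 4672, valid modulo lcm(380, 13) = 4940: x ≡ 4672 (mod 4940).
Verify against each original: 4672 mod 4 = 0, 4672 mod 5 = 2, 4672 mod 19 = 17, 4672 mod 13 = 5.

x ≡ 4672 (mod 4940).
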